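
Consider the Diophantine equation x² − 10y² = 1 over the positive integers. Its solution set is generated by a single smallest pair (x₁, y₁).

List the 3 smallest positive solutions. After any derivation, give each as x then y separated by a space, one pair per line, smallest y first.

√10 → a₀=3, period (6); ℓ=1 odd so k=1
step 0: (3, 1)  from 3·(1,0) + (0,1)
step 1: (19, 6)  from 6·(3,1) + (1,0)
(x₁, y₁) = (19, 6);  19² − 10·6² = 1 ✓
n=2: (19,6)∘(19,6) = (19·19+10·6·6, 19·6+6·19) = (721,228)
n=3: (721,228)∘(19,6) = (19·721+10·6·228, 19·228+6·721) = (27379,8658)

19 6
721 228
27379 8658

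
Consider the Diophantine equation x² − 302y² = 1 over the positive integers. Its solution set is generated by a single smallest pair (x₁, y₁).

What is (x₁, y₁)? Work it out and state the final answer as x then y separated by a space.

4276623 246092

[17; 2,1,1,1,4,…,1,2,34] for √302; ℓ=16 ⇒ convergent index 15
step 0: (17, 1)  from 17·(1,0) + (0,1)
step 1: (35, 2)  from 2·(17,1) + (1,0)
step 2: (52, 3)  from 1·(35,2) + (17,1)
step 3: (87, 5)  from 1·(52,3) + (35,2)
step 4: (139, 8)  from 1·(87,5) + (52,3)
step 5: (643, 37)  from 4·(139,8) + (87,5)
step 6: (1425, 82)  from 2·(643,37) + (139,8)
step 7: (2068, 119)  from 1·(1425,82) + (643,37)
step 8: (34513, 1986)  from 16·(2068,119) + (1425,82)
step 9: (36581, 2105)  from 1·(34513,1986) + (2068,119)
step 10: (107675, 6196)  from 2·(36581,2105) + (34513,1986)
…
step 12: (574956, 33085)  from 1·(467281,26889) + (107675,6196)
step 13: (1042237, 59974)  from 1·(574956,33085) + (467281,26889)
step 14: (1617193, 93059)  from 1·(1042237,59974) + (574956,33085)
step 15: (4276623, 246092)  from 2·(1617193,93059) + (1042237,59974)
→ (4276623, 246092).  Check: 4276623²=18289504284129, 302·246092²=18289504284128, difference 1.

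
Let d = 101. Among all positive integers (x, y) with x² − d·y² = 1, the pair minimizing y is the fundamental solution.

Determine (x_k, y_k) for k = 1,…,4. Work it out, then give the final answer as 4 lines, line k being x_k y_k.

201 20
80801 8040
32481801 3232060
13057603201 1299280080

√101 = [10; 20, …], period ℓ=1 (odd) → k=1
k=0  a_k=10  p_k/q_k = 10/1
k=1  a_k=20  p_k/q_k = 201/20
(x₁, y₁) = (201, 20);  201² − 101·20² = 1 ✓
(x_2, y_2) = (201·201 + 101·20·20, 201·20 + 20·201) = (80801, 8040)
(x_3, y_3) = (201·80801 + 101·20·8040, 201·8040 + 20·80801) = (32481801, 3232060)
(x_4, y_4) = (201·32481801 + 101·20·3232060, 201·3232060 + 20·32481801) = (13057603201, 1299280080)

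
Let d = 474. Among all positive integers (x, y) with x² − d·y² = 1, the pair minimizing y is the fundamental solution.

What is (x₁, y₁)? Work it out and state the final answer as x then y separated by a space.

[21; 1,3,2,1,1,…,3,1,42] for √474; ℓ=14 ⇒ convergent index 13
step 0: (21, 1)  from 21·(1,0) + (0,1)
step 1: (22, 1)  from 1·(21,1) + (1,0)
step 2: (87, 4)  from 3·(22,1) + (21,1)
…
step 4: (283, 13)  from 1·(196,9) + (87,4)
…
step 6: (762, 35)  from 1·(479,22) + (283,13)
step 7: (5051, 232)  from 6·(762,35) + (479,22)
step 8: (5813, 267)  from 1·(5051,232) + (762,35)
step 9: (10864, 499)  from 1·(5813,267) + (5051,232)
step 10: (16677, 766)  from 1·(10864,499) + (5813,267)
…
step 12: (149331, 6859)  from 3·(44218,2031) + (16677,766)
step 13: (193549, 8890)  from 1·(149331,6859) + (44218,2031)
fundamental: x₁=193549, y₁=8890  (since 37461215401 − 474·79032100 = 1)

193549 8890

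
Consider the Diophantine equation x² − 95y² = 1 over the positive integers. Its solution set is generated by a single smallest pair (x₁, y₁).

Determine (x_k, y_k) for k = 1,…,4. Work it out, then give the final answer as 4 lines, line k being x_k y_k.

√95 = [9; 1,2,1,18, …], period ℓ=4 (even) → k=3
k=0  a_k=9  p_k/q_k = 9/1
k=1  a_k=1  p_k/q_k = 10/1
k=2  a_k=2  p_k/q_k = 29/3
k=3  a_k=1  p_k/q_k = 39/4
→ (39, 4).  Check: 39²=1521, 95·4²=1520, difference 1.
k=2:  x_2 = 39·39+95·4·4 = 3041,  y_2 = 39·4+4·39 = 312
k=3:  x_3 = 39·3041+95·4·312 = 237159,  y_3 = 39·312+4·3041 = 24332
k=4:  x_4 = 39·237159+95·4·24332 = 18495361,  y_4 = 39·24332+4·237159 = 1897584

39 4
3041 312
237159 24332
18495361 1897584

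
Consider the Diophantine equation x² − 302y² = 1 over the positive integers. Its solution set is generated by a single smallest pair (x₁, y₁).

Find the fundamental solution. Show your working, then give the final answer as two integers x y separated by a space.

4276623 246092

d=302: √d = [17; 2,1,1,1,4,…,1,2,34] (ℓ=16, even), read p_15/q_15
k=0  a_k=17  p_k/q_k = 17/1
k=1  a_k=2  p_k/q_k = 35/2
k=2  a_k=1  p_k/q_k = 52/3
…
k=4  a_k=1  p_k/q_k = 139/8
k=5  a_k=4  p_k/q_k = 643/37
k=6  a_k=2  p_k/q_k = 1425/82
…
k=8  a_k=16  p_k/q_k = 34513/1986
k=9  a_k=1  p_k/q_k = 36581/2105
…
k=11  a_k=4  p_k/q_k = 467281/26889
k=12  a_k=1  p_k/q_k = 574956/33085
k=13  a_k=1  p_k/q_k = 1042237/59974
k=14  a_k=1  p_k/q_k = 1617193/93059
k=15  a_k=2  p_k/q_k = 4276623/246092
(x₁, y₁) = (4276623, 246092);  4276623² − 302·246092² = 1 ✓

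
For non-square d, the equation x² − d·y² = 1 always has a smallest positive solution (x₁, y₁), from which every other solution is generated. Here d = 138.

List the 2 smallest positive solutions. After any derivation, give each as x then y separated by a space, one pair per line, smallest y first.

47 4
4417 376

√138 = [11; 1,2,1,22, …], period ℓ=4 (even) → k=3
i=0: a=11 ⇒ p=11, q=1
…
i=2: a=2 ⇒ p=35, q=3
i=3: a=1 ⇒ p=47, q=4
→ (47, 4).  Check: 47²=2209, 138·4²=2208, difference 1.
k=2:  x_2 = 47·47+138·4·4 = 4417,  y_2 = 47·4+4·47 = 376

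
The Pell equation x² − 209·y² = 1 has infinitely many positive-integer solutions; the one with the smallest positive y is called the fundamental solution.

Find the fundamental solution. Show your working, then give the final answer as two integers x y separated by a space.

√209 → a₀=14, period (2,5,3,2,3,5,2,28); ℓ=8 even so k=7
step 0: (14, 1)  from 14·(1,0) + (0,1)
…
step 3: (506, 35)  from 3·(159,11) + (29,2)
…
step 5: (4019, 278)  from 3·(1171,81) + (506,35)
step 6: (21266, 1471)  from 5·(4019,278) + (1171,81)
step 7: (46551, 3220)  from 2·(21266,1471) + (4019,278)
→ (46551, 3220).  Check: 46551²=2166995601, 209·3220²=2166995600, difference 1.

46551 3220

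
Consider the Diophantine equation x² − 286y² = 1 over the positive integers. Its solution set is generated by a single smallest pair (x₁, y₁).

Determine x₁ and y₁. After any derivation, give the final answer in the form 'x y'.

[16; 1,10,3,3,2,3,3,10,1,32] for √286; ℓ=10 ⇒ convergent index 9
i=0: a=16 ⇒ p=16, q=1
…
i=3: a=3 ⇒ p=575, q=34
…
i=5: a=2 ⇒ p=4397, q=260
i=6: a=3 ⇒ p=15102, q=893
i=7: a=3 ⇒ p=49703, q=2939
i=8: a=10 ⇒ p=512132, q=30283
i=9: a=1 ⇒ p=561835, q=33222
(x₁, y₁) = (561835, 33222);  561835² − 286·33222² = 1 ✓

561835 33222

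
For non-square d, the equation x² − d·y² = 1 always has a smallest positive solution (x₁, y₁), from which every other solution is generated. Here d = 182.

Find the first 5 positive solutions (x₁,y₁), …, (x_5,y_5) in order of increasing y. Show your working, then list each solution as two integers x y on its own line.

27 2
1457 108
78651 5830
4245697 314712
229188987 16988618

√182 → a₀=13, period (2,26); ℓ=2 even so k=1
a_0=13:  p_0=13·1+0=13,  q_0=13·0+1=1
a_1=2:  p_1=2·13+1=27,  q_1=2·1+0=2
fundamental: x₁=27, y₁=2  (since 729 − 182·4 = 1)
(27+2√182)^2 = 1457 + 108√182
(27+2√182)^3 = 78651 + 5830√182
(27+2√182)^4 = 4245697 + 314712√182
(27+2√182)^5 = 229188987 + 16988618√182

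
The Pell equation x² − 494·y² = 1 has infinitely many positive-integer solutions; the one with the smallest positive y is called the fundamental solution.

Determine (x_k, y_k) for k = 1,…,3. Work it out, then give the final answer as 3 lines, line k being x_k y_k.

73035 3286
10668222449 479986020
1558307253052395 70111557938114

[22; 4,2,2,1,2,1,2,2,4,44] for √494; ℓ=10 ⇒ convergent index 9
i=0: a=22 ⇒ p=22, q=1
i=1: a=4 ⇒ p=89, q=4
…
i=3: a=2 ⇒ p=489, q=22
…
i=7: a=2 ⇒ p=6979, q=314
i=8: a=2 ⇒ p=16514, q=743
i=9: a=4 ⇒ p=73035, q=3286
(x₁, y₁) = (73035, 3286);  73035² − 494·3286² = 1 ✓
(x_2, y_2) = (73035·73035 + 494·3286·3286, 73035·3286 + 3286·73035) = (10668222449, 479986020)
(x_3, y_3) = (73035·10668222449 + 494·3286·479986020, 73035·479986020 + 3286·10668222449) = (1558307253052395, 70111557938114)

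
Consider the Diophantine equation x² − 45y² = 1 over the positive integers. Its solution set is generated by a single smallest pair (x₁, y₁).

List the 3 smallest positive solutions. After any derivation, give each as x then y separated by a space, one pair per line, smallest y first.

161 24
51841 7728
16692641 2488392

d=45: √d = [6; 1,2,2,2,1,12] (ℓ=6, even), read p_5/q_5
k=0  a_k=6  p_k/q_k = 6/1
k=1  a_k=1  p_k/q_k = 7/1
k=2  a_k=2  p_k/q_k = 20/3
k=3  a_k=2  p_k/q_k = 47/7
k=4  a_k=2  p_k/q_k = 114/17
k=5  a_k=1  p_k/q_k = 161/24
(x₁, y₁) = (161, 24);  161² − 45·24² = 1 ✓
n=2: (161,24)∘(161,24) = (161·161+45·24·24, 161·24+24·161) = (51841,7728)
n=3: (51841,7728)∘(161,24) = (161·51841+45·24·7728, 161·7728+24·51841) = (16692641,2488392)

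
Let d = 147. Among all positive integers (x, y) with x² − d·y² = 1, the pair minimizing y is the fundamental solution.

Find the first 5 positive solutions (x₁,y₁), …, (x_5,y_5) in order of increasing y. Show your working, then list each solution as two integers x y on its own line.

√147 = [12; 8,24, …], period ℓ=2 (even) → k=1
a_0=12:  p_0=12·1+0=12,  q_0=12·0+1=1
a_1=8:  p_1=8·12+1=97,  q_1=8·1+0=8
(x₁, y₁) = (97, 8);  97² − 147·8² = 1 ✓
(x_2, y_2) = (97·97 + 147·8·8, 97·8 + 8·97) = (18817, 1552)
(x_3, y_3) = (97·18817 + 147·8·1552, 97·1552 + 8·18817) = (3650401, 301080)
(x_4, y_4) = (97·3650401 + 147·8·301080, 97·301080 + 8·3650401) = (708158977, 58407968)
(x_5, y_5) = (97·708158977 + 147·8·58407968, 97·58407968 + 8·708158977) = (137379191137, 11330844712)

97 8
18817 1552
3650401 301080
708158977 58407968
137379191137 11330844712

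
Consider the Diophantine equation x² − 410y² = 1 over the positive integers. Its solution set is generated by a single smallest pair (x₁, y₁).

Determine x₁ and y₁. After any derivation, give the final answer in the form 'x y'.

81 4

d=410: √d = [20; 4,40] (ℓ=2, even), read p_1/q_1
a_0=20:  p_0=20·1+0=20,  q_0=20·0+1=1
a_1=4:  p_1=4·20+1=81,  q_1=4·1+0=4
→ (81, 4).  Check: 81²=6561, 410·4²=6560, difference 1.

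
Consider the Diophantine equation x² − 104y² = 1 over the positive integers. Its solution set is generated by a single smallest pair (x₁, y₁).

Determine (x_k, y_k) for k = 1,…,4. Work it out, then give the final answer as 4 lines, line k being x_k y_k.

[10; 5,20] for √104; ℓ=2 ⇒ convergent index 1
a_0=10:  p_0=10·1+0=10,  q_0=10·0+1=1
a_1=5:  p_1=5·10+1=51,  q_1=5·1+0=5
→ (51, 5).  Check: 51²=2601, 104·5²=2600, difference 1.
(x_2, y_2) = (51·51 + 104·5·5, 51·5 + 5·51) = (5201, 510)
(x_3, y_3) = (51·5201 + 104·5·510, 51·510 + 5·5201) = (530451, 52015)
(x_4, y_4) = (51·530451 + 104·5·52015, 51·52015 + 5·530451) = (54100801, 5305020)

51 5
5201 510
530451 52015
54100801 5305020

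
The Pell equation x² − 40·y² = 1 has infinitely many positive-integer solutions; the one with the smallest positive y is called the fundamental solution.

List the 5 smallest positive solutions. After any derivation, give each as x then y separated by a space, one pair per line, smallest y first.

√40 → a₀=6, period (3,12); ℓ=2 even so k=1
i=0: a=6 ⇒ p=6, q=1
i=1: a=3 ⇒ p=19, q=3
(x₁, y₁) = (19, 3);  19² − 40·3² = 1 ✓
(19+3√40)^2 = 721 + 114√40
(19+3√40)^3 = 27379 + 4329√40
(19+3√40)^4 = 1039681 + 164388√40
(19+3√40)^5 = 39480499 + 6242415√40

19 3
721 114
27379 4329
1039681 164388
39480499 6242415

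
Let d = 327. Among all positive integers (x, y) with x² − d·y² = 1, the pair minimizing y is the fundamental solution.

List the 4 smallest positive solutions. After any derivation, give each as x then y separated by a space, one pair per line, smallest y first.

[18; 12,36] for √327; ℓ=2 ⇒ convergent index 1
i=0: a=18 ⇒ p=18, q=1
i=1: a=12 ⇒ p=217, q=12
→ (217, 12).  Check: 217²=47089, 327·12²=47088, difference 1.
k=2:  x_2 = 217·217+327·12·12 = 94177,  y_2 = 217·12+12·217 = 5208
k=3:  x_3 = 217·94177+327·12·5208 = 40872601,  y_3 = 217·5208+12·94177 = 2260260
k=4:  x_4 = 217·40872601+327·12·2260260 = 17738614657,  y_4 = 217·2260260+12·40872601 = 980947632

217 12
94177 5208
40872601 2260260
17738614657 980947632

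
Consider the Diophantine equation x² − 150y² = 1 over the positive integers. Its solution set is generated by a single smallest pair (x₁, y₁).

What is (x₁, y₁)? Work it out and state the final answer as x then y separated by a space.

49 4

d=150: √d = [12; 4,24] (ℓ=2, even), read p_1/q_1
step 0: (12, 1)  from 12·(1,0) + (0,1)
step 1: (49, 4)  from 4·(12,1) + (1,0)
fundamental: x₁=49, y₁=4  (since 2401 − 150·16 = 1)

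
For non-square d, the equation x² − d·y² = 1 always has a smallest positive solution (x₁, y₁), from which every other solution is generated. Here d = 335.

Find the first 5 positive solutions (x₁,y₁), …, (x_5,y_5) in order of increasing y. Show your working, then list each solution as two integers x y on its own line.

√335 = [18; 3,3,3,36, …], period ℓ=4 (even) → k=3
step 0: (18, 1)  from 18·(1,0) + (0,1)
…
step 2: (183, 10)  from 3·(55,3) + (18,1)
step 3: (604, 33)  from 3·(183,10) + (55,3)
(x₁, y₁) = (604, 33);  604² − 335·33² = 1 ✓
(x_2, y_2) = (604·604 + 335·33·33, 604·33 + 33·604) = (729631, 39864)
(x_3, y_3) = (604·729631 + 335·33·39864, 604·39864 + 33·729631) = (881393644, 48155679)
(x_4, y_4) = (604·881393644 + 335·33·48155679, 604·48155679 + 33·881393644) = (1064722792321, 58172020368)
(x_5, y_5) = (604·1064722792321 + 335·33·58172020368, 604·58172020368 + 33·1064722792321) = (1286184251730124, 70271752448865)

604 33
729631 39864
881393644 48155679
1064722792321 58172020368
1286184251730124 70271752448865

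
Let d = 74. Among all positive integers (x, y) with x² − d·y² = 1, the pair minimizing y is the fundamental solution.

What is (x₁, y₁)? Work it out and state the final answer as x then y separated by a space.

√74 = [8; 1,1,1,1,16, …], period ℓ=5 (odd) → k=9
k=0  a_k=8  p_k/q_k = 8/1
k=1  a_k=1  p_k/q_k = 9/1
k=2  a_k=1  p_k/q_k = 17/2
…
k=5  a_k=16  p_k/q_k = 714/83
k=6  a_k=1  p_k/q_k = 757/88
k=7  a_k=1  p_k/q_k = 1471/171
k=8  a_k=1  p_k/q_k = 2228/259
k=9  a_k=1  p_k/q_k = 3699/430
fundamental: x₁=3699, y₁=430  (since 13682601 − 74·184900 = 1)

3699 430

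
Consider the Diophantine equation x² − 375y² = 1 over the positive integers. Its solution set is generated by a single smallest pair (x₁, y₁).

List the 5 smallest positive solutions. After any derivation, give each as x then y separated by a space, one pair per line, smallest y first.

15124 781
457470751 23623688
13837575261124 714569313843
418558976041008001 21614292581499376
12660571893450834753124 653789121290623811405

√375 → a₀=19, period (2,1,2,1,5,1,2,1,2,38); ℓ=10 even so k=9
i=0: a=19 ⇒ p=19, q=1
i=1: a=2 ⇒ p=39, q=2
i=2: a=1 ⇒ p=58, q=3
i=3: a=2 ⇒ p=155, q=8
i=4: a=1 ⇒ p=213, q=11
i=5: a=5 ⇒ p=1220, q=63
i=6: a=1 ⇒ p=1433, q=74
i=7: a=2 ⇒ p=4086, q=211
i=8: a=1 ⇒ p=5519, q=285
i=9: a=2 ⇒ p=15124, q=781
fundamental: x₁=15124, y₁=781  (since 228735376 − 375·609961 = 1)
n=2: (15124,781)∘(15124,781) = (15124·15124+375·781·781, 15124·781+781·15124) = (457470751,23623688)
n=3: (457470751,23623688)∘(15124,781) = (15124·457470751+375·781·23623688, 15124·23623688+781·457470751) = (13837575261124,714569313843)
n=4: (13837575261124,714569313843)∘(15124,781) = (15124·13837575261124+375·781·714569313843, 15124·714569313843+781·13837575261124) = (418558976041008001,21614292581499376)
n=5: (418558976041008001,21614292581499376)∘(15124,781) = (15124·418558976041008001+375·781·21614292581499376, 15124·21614292581499376+781·418558976041008001) = (12660571893450834753124,653789121290623811405)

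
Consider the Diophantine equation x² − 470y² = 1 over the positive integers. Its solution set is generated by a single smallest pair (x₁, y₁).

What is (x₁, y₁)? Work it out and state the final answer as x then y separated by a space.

1691 78

[21; 1,2,8,2,1,42] for √470; ℓ=6 ⇒ convergent index 5
k=0  a_k=21  p_k/q_k = 21/1
…
k=4  a_k=2  p_k/q_k = 1149/53
k=5  a_k=1  p_k/q_k = 1691/78
fundamental: x₁=1691, y₁=78  (since 2859481 − 470·6084 = 1)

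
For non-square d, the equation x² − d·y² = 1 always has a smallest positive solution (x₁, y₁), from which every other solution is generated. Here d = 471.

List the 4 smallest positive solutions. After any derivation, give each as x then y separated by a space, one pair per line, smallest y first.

7838695 361188
122890278606049 5662485139320
1926598824915678693415 88772987898323613612
30204041151744689101078780801 1391728752747293974319493360

√471 = [21; 1,2,2,1,3,…,2,1,42, …], period ℓ=14 (even) → k=13
a_0=21:  p_0=21·1+0=21,  q_0=21·0+1=1
…
a_2=2:  p_2=2·22+21=65,  q_2=2·1+1=3
a_3=2:  p_3=2·65+22=152,  q_3=2·3+1=7
…
a_5=3:  p_5=3·217+152=803,  q_5=3·10+7=37
a_6=4:  p_6=4·803+217=3429,  q_6=4·37+10=158
…
a_8=4:  p_8=4·48809+3429=198665,  q_8=4·2249+158=9154
a_9=3:  p_9=3·198665+48809=644804,  q_9=3·9154+2249=29711
…
a_11=2:  p_11=2·843469+644804=2331742,  q_11=2·38865+29711=107441
a_12=2:  p_12=2·2331742+843469=5506953,  q_12=2·107441+38865=253747
a_13=1:  p_13=1·5506953+2331742=7838695,  q_13=1·253747+107441=361188
fundamental: x₁=7838695, y₁=361188  (since 61445139303025 − 471·130456771344 = 1)
k=2:  x_2 = 7838695·7838695+471·361188·361188 = 122890278606049,  y_2 = 7838695·361188+361188·7838695 = 5662485139320
k=3:  x_3 = 7838695·122890278606049+471·361188·5662485139320 = 1926598824915678693415,  y_3 = 7838695·5662485139320+361188·122890278606049 = 88772987898323613612
k=4:  x_4 = 7838695·1926598824915678693415+471·361188·88772987898323613612 = 30204041151744689101078780801,  y_4 = 7838695·88772987898323613612+361188·1926598824915678693415 = 1391728752747293974319493360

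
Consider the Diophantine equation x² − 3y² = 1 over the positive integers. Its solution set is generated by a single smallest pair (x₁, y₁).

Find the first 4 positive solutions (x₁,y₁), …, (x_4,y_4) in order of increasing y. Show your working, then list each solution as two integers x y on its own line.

2 1
7 4
26 15
97 56

√3 = [1; 1,2, …], period ℓ=2 (even) → k=1
a_0=1:  p_0=1·1+0=1,  q_0=1·0+1=1
a_1=1:  p_1=1·1+1=2,  q_1=1·1+0=1
(x₁, y₁) = (2, 1);  2² − 3·1² = 1 ✓
(2+1√3)^2 = 7 + 4√3
(2+1√3)^3 = 26 + 15√3
(2+1√3)^4 = 97 + 56√3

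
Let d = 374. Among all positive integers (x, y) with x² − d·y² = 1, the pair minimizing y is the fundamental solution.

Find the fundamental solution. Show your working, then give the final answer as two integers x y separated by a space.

3365 174

√374 → a₀=19, period (2,1,18,1,2,38); ℓ=6 even so k=5
a_0=19:  p_0=19·1+0=19,  q_0=19·0+1=1
…
a_3=18:  p_3=18·58+39=1083,  q_3=18·3+2=56
a_4=1:  p_4=1·1083+58=1141,  q_4=1·56+3=59
a_5=2:  p_5=2·1141+1083=3365,  q_5=2·59+56=174
fundamental: x₁=3365, y₁=174  (since 11323225 − 374·30276 = 1)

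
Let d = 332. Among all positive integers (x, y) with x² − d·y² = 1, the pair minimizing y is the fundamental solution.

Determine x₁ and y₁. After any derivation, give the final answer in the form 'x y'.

13447 738

√332 → a₀=18, period (4,1,1,8,1,1,4,36); ℓ=8 even so k=7
a_0=18:  p_0=18·1+0=18,  q_0=18·0+1=1
a_1=4:  p_1=4·18+1=73,  q_1=4·1+0=4
a_2=1:  p_2=1·73+18=91,  q_2=1·4+1=5
a_3=1:  p_3=1·91+73=164,  q_3=1·5+4=9
a_4=8:  p_4=8·164+91=1403,  q_4=8·9+5=77
…
a_6=1:  p_6=1·1567+1403=2970,  q_6=1·86+77=163
a_7=4:  p_7=4·2970+1567=13447,  q_7=4·163+86=738
fundamental: x₁=13447, y₁=738  (since 180821809 − 332·544644 = 1)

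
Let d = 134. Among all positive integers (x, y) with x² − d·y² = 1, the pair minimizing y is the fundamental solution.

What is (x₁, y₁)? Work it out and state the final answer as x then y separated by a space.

145925 12606

√134 = [11; 1,1,2,1,3,…,1,1,22, …], period ℓ=14 (even) → k=13
k=0  a_k=11  p_k/q_k = 11/1
…
k=3  a_k=2  p_k/q_k = 58/5
…
k=12  a_k=1  p_k/q_k = 84029/7259
k=13  a_k=1  p_k/q_k = 145925/12606
→ (145925, 12606).  Check: 145925²=21294105625, 134·12606²=21294105624, difference 1.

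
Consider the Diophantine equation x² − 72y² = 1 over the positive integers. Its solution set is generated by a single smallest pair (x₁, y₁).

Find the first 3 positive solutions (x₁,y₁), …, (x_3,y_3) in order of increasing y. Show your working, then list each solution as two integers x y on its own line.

d=72: √d = [8; 2,16] (ℓ=2, even), read p_1/q_1
i=0: a=8 ⇒ p=8, q=1
i=1: a=2 ⇒ p=17, q=2
(x₁, y₁) = (17, 2);  17² − 72·2² = 1 ✓
(17+2√72)^2 = 577 + 68√72
(17+2√72)^3 = 19601 + 2310√72

17 2
577 68
19601 2310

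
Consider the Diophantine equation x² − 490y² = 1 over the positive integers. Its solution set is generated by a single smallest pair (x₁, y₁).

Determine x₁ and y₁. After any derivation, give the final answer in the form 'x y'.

√490 → a₀=22, period (7,2,1,4,4,4,1,2,7,44); ℓ=10 even so k=9
k=0  a_k=22  p_k/q_k = 22/1
k=1  a_k=7  p_k/q_k = 155/7
k=2  a_k=2  p_k/q_k = 332/15
…
k=4  a_k=4  p_k/q_k = 2280/103
k=5  a_k=4  p_k/q_k = 9607/434
…
k=7  a_k=1  p_k/q_k = 50315/2273
k=8  a_k=2  p_k/q_k = 141338/6385
k=9  a_k=7  p_k/q_k = 1039681/46968
fundamental: x₁=1039681, y₁=46968  (since 1080936581761 − 490·2205993024 = 1)

1039681 46968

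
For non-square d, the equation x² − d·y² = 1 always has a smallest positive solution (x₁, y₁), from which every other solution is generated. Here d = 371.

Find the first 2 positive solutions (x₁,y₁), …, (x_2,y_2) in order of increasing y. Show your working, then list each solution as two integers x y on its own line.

1695 88
5746049 298320

d=371: √d = [19; 3,1,4,1,3,38] (ℓ=6, even), read p_5/q_5
a_0=19:  p_0=19·1+0=19,  q_0=19·0+1=1
…
a_2=1:  p_2=1·58+19=77,  q_2=1·3+1=4
a_3=4:  p_3=4·77+58=366,  q_3=4·4+3=19
a_4=1:  p_4=1·366+77=443,  q_4=1·19+4=23
a_5=3:  p_5=3·443+366=1695,  q_5=3·23+19=88
(x₁, y₁) = (1695, 88);  1695² − 371·88² = 1 ✓
k=2:  x_2 = 1695·1695+371·88·88 = 5746049,  y_2 = 1695·88+88·1695 = 298320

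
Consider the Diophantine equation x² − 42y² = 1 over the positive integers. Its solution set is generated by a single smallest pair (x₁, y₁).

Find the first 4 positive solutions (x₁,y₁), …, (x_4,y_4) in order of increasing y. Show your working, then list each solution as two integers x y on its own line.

13 2
337 52
8749 1350
227137 35048

[6; 2,12] for √42; ℓ=2 ⇒ convergent index 1
step 0: (6, 1)  from 6·(1,0) + (0,1)
step 1: (13, 2)  from 2·(6,1) + (1,0)
→ (13, 2).  Check: 13²=169, 42·2²=168, difference 1.
k=2:  x_2 = 13·13+42·2·2 = 337,  y_2 = 13·2+2·13 = 52
k=3:  x_3 = 13·337+42·2·52 = 8749,  y_3 = 13·52+2·337 = 1350
k=4:  x_4 = 13·8749+42·2·1350 = 227137,  y_4 = 13·1350+2·8749 = 35048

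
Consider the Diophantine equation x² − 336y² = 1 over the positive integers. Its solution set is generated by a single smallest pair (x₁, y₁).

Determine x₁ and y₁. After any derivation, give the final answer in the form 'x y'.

√336 → a₀=18, period (3,36); ℓ=2 even so k=1
i=0: a=18 ⇒ p=18, q=1
i=1: a=3 ⇒ p=55, q=3
→ (55, 3).  Check: 55²=3025, 336·3²=3024, difference 1.

55 3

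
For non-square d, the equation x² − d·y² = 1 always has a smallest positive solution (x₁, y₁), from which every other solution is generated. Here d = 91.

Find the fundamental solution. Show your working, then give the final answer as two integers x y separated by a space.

1574 165

[9; 1,1,5,1,5,1,1,18] for √91; ℓ=8 ⇒ convergent index 7
a_0=9:  p_0=9·1+0=9,  q_0=9·0+1=1
…
a_6=1:  p_6=1·725+124=849,  q_6=1·76+13=89
a_7=1:  p_7=1·849+725=1574,  q_7=1·89+76=165
(x₁, y₁) = (1574, 165);  1574² − 91·165² = 1 ✓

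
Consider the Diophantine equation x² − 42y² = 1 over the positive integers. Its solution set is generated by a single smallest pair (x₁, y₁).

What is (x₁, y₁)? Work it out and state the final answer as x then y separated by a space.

13 2

[6; 2,12] for √42; ℓ=2 ⇒ convergent index 1
k=0  a_k=6  p_k/q_k = 6/1
k=1  a_k=2  p_k/q_k = 13/2
→ (13, 2).  Check: 13²=169, 42·2²=168, difference 1.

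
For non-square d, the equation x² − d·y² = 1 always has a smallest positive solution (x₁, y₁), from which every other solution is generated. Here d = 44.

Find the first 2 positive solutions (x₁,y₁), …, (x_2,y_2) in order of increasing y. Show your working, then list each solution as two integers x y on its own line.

√44 = [6; 1,1,1,2,1,1,1,12, …], period ℓ=8 (even) → k=7
step 0: (6, 1)  from 6·(1,0) + (0,1)
step 1: (7, 1)  from 1·(6,1) + (1,0)
…
step 3: (20, 3)  from 1·(13,2) + (7,1)
step 4: (53, 8)  from 2·(20,3) + (13,2)
…
step 6: (126, 19)  from 1·(73,11) + (53,8)
step 7: (199, 30)  from 1·(126,19) + (73,11)
→ (199, 30).  Check: 199²=39601, 44·30²=39600, difference 1.
(x_2, y_2) = (199·199 + 44·30·30, 199·30 + 30·199) = (79201, 11940)

199 30
79201 11940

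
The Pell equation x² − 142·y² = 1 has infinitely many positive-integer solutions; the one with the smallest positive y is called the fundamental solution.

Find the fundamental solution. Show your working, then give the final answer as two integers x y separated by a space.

d=142: √d = [11; 1,10,1,22] (ℓ=4, even), read p_3/q_3
a_0=11:  p_0=11·1+0=11,  q_0=11·0+1=1
…
a_2=10:  p_2=10·12+11=131,  q_2=10·1+1=11
a_3=1:  p_3=1·131+12=143,  q_3=1·11+1=12
fundamental: x₁=143, y₁=12  (since 20449 − 142·144 = 1)

143 12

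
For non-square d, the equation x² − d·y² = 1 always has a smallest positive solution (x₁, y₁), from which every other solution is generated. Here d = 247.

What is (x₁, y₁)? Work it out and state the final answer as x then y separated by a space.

√247 → a₀=15, period (1,2,1,1,9,1,9,1,1,2,1,30); ℓ=12 even so k=11
i=0: a=15 ⇒ p=15, q=1
i=1: a=1 ⇒ p=16, q=1
…
i=3: a=1 ⇒ p=63, q=4
i=4: a=1 ⇒ p=110, q=7
i=5: a=9 ⇒ p=1053, q=67
i=6: a=1 ⇒ p=1163, q=74
i=7: a=9 ⇒ p=11520, q=733
…
i=10: a=2 ⇒ p=61089, q=3887
i=11: a=1 ⇒ p=85292, q=5427
→ (85292, 5427).  Check: 85292²=7274725264, 247·5427²=7274725263, difference 1.

85292 5427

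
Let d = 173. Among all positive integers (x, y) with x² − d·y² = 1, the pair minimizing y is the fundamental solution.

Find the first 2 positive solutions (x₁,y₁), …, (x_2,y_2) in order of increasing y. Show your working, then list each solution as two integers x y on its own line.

d=173: √d = [13; 6,1,1,6,26] (ℓ=5, odd), read p_9/q_9
i=0: a=13 ⇒ p=13, q=1
i=1: a=6 ⇒ p=79, q=6
i=2: a=1 ⇒ p=92, q=7
…
i=5: a=26 ⇒ p=29239, q=2223
…
i=8: a=1 ⇒ p=382343, q=29069
i=9: a=6 ⇒ p=2499849, q=190060
→ (2499849, 190060).  Check: 2499849²=6249245022801, 173·190060²=6249245022800, difference 1.
(x_2, y_2) = (2499849·2499849 + 173·190060·190060, 2499849·190060 + 190060·2499849) = (12498490045601, 950242601880)

2499849 190060
12498490045601 950242601880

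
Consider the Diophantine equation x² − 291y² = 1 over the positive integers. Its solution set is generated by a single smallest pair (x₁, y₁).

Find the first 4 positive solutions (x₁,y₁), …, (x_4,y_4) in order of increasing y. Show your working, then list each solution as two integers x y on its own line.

[17; 17,34] for √291; ℓ=2 ⇒ convergent index 1
k=0  a_k=17  p_k/q_k = 17/1
k=1  a_k=17  p_k/q_k = 290/17
(x₁, y₁) = (290, 17);  290² − 291·17² = 1 ✓
k=2:  x_2 = 290·290+291·17·17 = 168199,  y_2 = 290·17+17·290 = 9860
k=3:  x_3 = 290·168199+291·17·9860 = 97555130,  y_3 = 290·9860+17·168199 = 5718783
k=4:  x_4 = 290·97555130+291·17·5718783 = 56581807201,  y_4 = 290·5718783+17·97555130 = 3316884280

290 17
168199 9860
97555130 5718783
56581807201 3316884280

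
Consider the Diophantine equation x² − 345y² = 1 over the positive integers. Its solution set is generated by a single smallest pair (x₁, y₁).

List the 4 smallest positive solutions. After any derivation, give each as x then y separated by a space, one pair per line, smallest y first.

√345 → a₀=18, period (1,1,2,1,6,1,2,1,1,36); ℓ=10 even so k=9
k=0  a_k=18  p_k/q_k = 18/1
k=1  a_k=1  p_k/q_k = 19/1
k=2  a_k=1  p_k/q_k = 37/2
k=3  a_k=2  p_k/q_k = 93/5
k=4  a_k=1  p_k/q_k = 130/7
k=5  a_k=6  p_k/q_k = 873/47
k=6  a_k=1  p_k/q_k = 1003/54
k=7  a_k=2  p_k/q_k = 2879/155
k=8  a_k=1  p_k/q_k = 3882/209
k=9  a_k=1  p_k/q_k = 6761/364
fundamental: x₁=6761, y₁=364  (since 45711121 − 345·132496 = 1)
k=2:  x_2 = 6761·6761+345·364·364 = 91422241,  y_2 = 6761·364+364·6761 = 4922008
k=3:  x_3 = 6761·91422241+345·364·4922008 = 1236211536041,  y_3 = 6761·4922008+364·91422241 = 66555391812
k=4:  x_4 = 6761·1236211536041+345·364·66555391812 = 16716052298924161,  y_4 = 6761·66555391812+364·1236211536041 = 899962003159856

6761 364
91422241 4922008
1236211536041 66555391812
16716052298924161 899962003159856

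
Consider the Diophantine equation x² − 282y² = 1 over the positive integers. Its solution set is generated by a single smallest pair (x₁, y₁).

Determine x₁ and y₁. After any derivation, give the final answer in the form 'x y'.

2351 140

d=282: √d = [16; 1,3,1,4,1,3,1,32] (ℓ=8, even), read p_7/q_7
a_0=16:  p_0=16·1+0=16,  q_0=16·0+1=1
a_1=1:  p_1=1·16+1=17,  q_1=1·1+0=1
…
a_3=1:  p_3=1·67+17=84,  q_3=1·4+1=5
…
a_5=1:  p_5=1·403+84=487,  q_5=1·24+5=29
a_6=3:  p_6=3·487+403=1864,  q_6=3·29+24=111
a_7=1:  p_7=1·1864+487=2351,  q_7=1·111+29=140
(x₁, y₁) = (2351, 140);  2351² − 282·140² = 1 ✓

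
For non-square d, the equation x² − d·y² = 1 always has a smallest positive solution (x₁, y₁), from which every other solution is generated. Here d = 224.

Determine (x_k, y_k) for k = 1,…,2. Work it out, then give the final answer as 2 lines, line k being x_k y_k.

√224 = [14; 1,28, …], period ℓ=2 (even) → k=1
k=0  a_k=14  p_k/q_k = 14/1
k=1  a_k=1  p_k/q_k = 15/1
(x₁, y₁) = (15, 1);  15² − 224·1² = 1 ✓
k=2:  x_2 = 15·15+224·1·1 = 449,  y_2 = 15·1+1·15 = 30

15 1
449 30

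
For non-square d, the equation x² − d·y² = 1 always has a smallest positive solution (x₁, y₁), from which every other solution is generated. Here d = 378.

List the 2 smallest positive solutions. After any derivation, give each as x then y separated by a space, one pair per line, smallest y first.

8749 450
153090001 7874100

√378 → a₀=19, period (2,3,1,4,1,3,2,38); ℓ=8 even so k=7
step 0: (19, 1)  from 19·(1,0) + (0,1)
step 1: (39, 2)  from 2·(19,1) + (1,0)
step 2: (136, 7)  from 3·(39,2) + (19,1)
step 3: (175, 9)  from 1·(136,7) + (39,2)
step 4: (836, 43)  from 4·(175,9) + (136,7)
step 5: (1011, 52)  from 1·(836,43) + (175,9)
step 6: (3869, 199)  from 3·(1011,52) + (836,43)
step 7: (8749, 450)  from 2·(3869,199) + (1011,52)
fundamental: x₁=8749, y₁=450  (since 76545001 − 378·202500 = 1)
n=2: (8749,450)∘(8749,450) = (8749·8749+378·450·450, 8749·450+450·8749) = (153090001,7874100)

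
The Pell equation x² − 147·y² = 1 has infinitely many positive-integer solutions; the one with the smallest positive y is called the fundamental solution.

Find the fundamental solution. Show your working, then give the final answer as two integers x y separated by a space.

[12; 8,24] for √147; ℓ=2 ⇒ convergent index 1
k=0  a_k=12  p_k/q_k = 12/1
k=1  a_k=8  p_k/q_k = 97/8
(x₁, y₁) = (97, 8);  97² − 147·8² = 1 ✓

97 8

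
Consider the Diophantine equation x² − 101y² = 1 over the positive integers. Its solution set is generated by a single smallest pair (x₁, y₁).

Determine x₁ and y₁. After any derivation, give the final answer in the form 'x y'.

201 20

√101 → a₀=10, period (20); ℓ=1 odd so k=1
step 0: (10, 1)  from 10·(1,0) + (0,1)
step 1: (201, 20)  from 20·(10,1) + (1,0)
→ (201, 20).  Check: 201²=40401, 101·20²=40400, difference 1.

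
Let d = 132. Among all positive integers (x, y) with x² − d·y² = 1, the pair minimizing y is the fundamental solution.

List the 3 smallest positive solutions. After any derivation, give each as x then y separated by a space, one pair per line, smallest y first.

23 2
1057 92
48599 4230

√132 → a₀=11, period (2,22); ℓ=2 even so k=1
k=0  a_k=11  p_k/q_k = 11/1
k=1  a_k=2  p_k/q_k = 23/2
→ (23, 2).  Check: 23²=529, 132·2²=528, difference 1.
k=2:  x_2 = 23·23+132·2·2 = 1057,  y_2 = 23·2+2·23 = 92
k=3:  x_3 = 23·1057+132·2·92 = 48599,  y_3 = 23·92+2·1057 = 4230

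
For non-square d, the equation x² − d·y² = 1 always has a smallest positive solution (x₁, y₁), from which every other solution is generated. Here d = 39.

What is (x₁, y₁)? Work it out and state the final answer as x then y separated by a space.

√39 = [6; 4,12, …], period ℓ=2 (even) → k=1
k=0  a_k=6  p_k/q_k = 6/1
k=1  a_k=4  p_k/q_k = 25/4
fundamental: x₁=25, y₁=4  (since 625 − 39·16 = 1)

25 4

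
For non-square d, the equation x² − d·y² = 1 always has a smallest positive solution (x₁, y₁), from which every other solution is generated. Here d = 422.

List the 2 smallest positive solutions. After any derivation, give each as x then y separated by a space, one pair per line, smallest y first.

7022501 341850
98631040590001 4801283933700

√422 → a₀=20, period (1,1,5,2,1,…,1,1,40); ℓ=14 even so k=13
i=0: a=20 ⇒ p=20, q=1
i=1: a=1 ⇒ p=21, q=1
…
i=11: a=5 ⇒ p=3211821, q=156349
i=12: a=1 ⇒ p=3810680, q=185501
i=13: a=1 ⇒ p=7022501, q=341850
→ (7022501, 341850).  Check: 7022501²=49315520295001, 422·341850²=49315520295000, difference 1.
n=2: (7022501,341850)∘(7022501,341850) = (7022501·7022501+422·341850·341850, 7022501·341850+341850·7022501) = (98631040590001,4801283933700)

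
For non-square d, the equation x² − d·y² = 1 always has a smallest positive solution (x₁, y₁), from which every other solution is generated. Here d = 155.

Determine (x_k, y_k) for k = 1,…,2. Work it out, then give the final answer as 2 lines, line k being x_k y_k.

249 20
124001 9960

[12; 2,4,2,24] for √155; ℓ=4 ⇒ convergent index 3
i=0: a=12 ⇒ p=12, q=1
i=1: a=2 ⇒ p=25, q=2
i=2: a=4 ⇒ p=112, q=9
i=3: a=2 ⇒ p=249, q=20
→ (249, 20).  Check: 249²=62001, 155·20²=62000, difference 1.
k=2:  x_2 = 249·249+155·20·20 = 124001,  y_2 = 249·20+20·249 = 9960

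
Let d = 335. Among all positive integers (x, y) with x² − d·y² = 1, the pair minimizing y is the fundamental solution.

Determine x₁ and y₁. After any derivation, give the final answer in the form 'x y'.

604 33

[18; 3,3,3,36] for √335; ℓ=4 ⇒ convergent index 3
a_0=18:  p_0=18·1+0=18,  q_0=18·0+1=1
…
a_2=3:  p_2=3·55+18=183,  q_2=3·3+1=10
a_3=3:  p_3=3·183+55=604,  q_3=3·10+3=33
(x₁, y₁) = (604, 33);  604² − 335·33² = 1 ✓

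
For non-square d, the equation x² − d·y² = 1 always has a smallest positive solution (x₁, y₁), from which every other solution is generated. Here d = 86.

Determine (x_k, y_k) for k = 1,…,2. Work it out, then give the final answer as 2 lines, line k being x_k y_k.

√86 = [9; 3,1,1,1,8,1,1,1,3,18, …], period ℓ=10 (even) → k=9
a_0=9:  p_0=9·1+0=9,  q_0=9·0+1=1
…
a_2=1:  p_2=1·28+9=37,  q_2=1·3+1=4
a_3=1:  p_3=1·37+28=65,  q_3=1·4+3=7
…
a_5=8:  p_5=8·102+65=881,  q_5=8·11+7=95
a_6=1:  p_6=1·881+102=983,  q_6=1·95+11=106
…
a_8=1:  p_8=1·1864+983=2847,  q_8=1·201+106=307
a_9=3:  p_9=3·2847+1864=10405,  q_9=3·307+201=1122
→ (10405, 1122).  Check: 10405²=108264025, 86·1122²=108264024, difference 1.
n=2: (10405,1122)∘(10405,1122) = (10405·10405+86·1122·1122, 10405·1122+1122·10405) = (216528049,23348820)

10405 1122
216528049 23348820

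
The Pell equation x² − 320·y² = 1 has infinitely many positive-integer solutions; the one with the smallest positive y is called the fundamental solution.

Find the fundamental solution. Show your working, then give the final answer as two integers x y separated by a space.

[17; 1,7,1,34] for √320; ℓ=4 ⇒ convergent index 3
a_0=17:  p_0=17·1+0=17,  q_0=17·0+1=1
a_1=1:  p_1=1·17+1=18,  q_1=1·1+0=1
a_2=7:  p_2=7·18+17=143,  q_2=7·1+1=8
a_3=1:  p_3=1·143+18=161,  q_3=1·8+1=9
fundamental: x₁=161, y₁=9  (since 25921 − 320·81 = 1)

161 9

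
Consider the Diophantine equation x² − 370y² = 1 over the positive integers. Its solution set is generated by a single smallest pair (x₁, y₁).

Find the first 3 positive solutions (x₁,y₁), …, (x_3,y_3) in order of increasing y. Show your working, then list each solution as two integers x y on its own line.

213859 11118
91471343761 4755368724
39123940210553539 2033956799880714

√370 → a₀=19, period (4,4,38); ℓ=3 odd so k=5
step 0: (19, 1)  from 19·(1,0) + (0,1)
step 1: (77, 4)  from 4·(19,1) + (1,0)
…
step 3: (12503, 650)  from 38·(327,17) + (77,4)
step 4: (50339, 2617)  from 4·(12503,650) + (327,17)
step 5: (213859, 11118)  from 4·(50339,2617) + (12503,650)
(x₁, y₁) = (213859, 11118);  213859² − 370·11118² = 1 ✓
(x_2, y_2) = (213859·213859 + 370·11118·11118, 213859·11118 + 11118·213859) = (91471343761, 4755368724)
(x_3, y_3) = (213859·91471343761 + 370·11118·4755368724, 213859·4755368724 + 11118·91471343761) = (39123940210553539, 2033956799880714)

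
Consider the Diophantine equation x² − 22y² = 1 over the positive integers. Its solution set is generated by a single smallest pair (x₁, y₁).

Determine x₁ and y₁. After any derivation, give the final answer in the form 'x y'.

d=22: √d = [4; 1,2,4,2,1,8] (ℓ=6, even), read p_5/q_5
i=0: a=4 ⇒ p=4, q=1
i=1: a=1 ⇒ p=5, q=1
i=2: a=2 ⇒ p=14, q=3
i=3: a=4 ⇒ p=61, q=13
i=4: a=2 ⇒ p=136, q=29
i=5: a=1 ⇒ p=197, q=42
(x₁, y₁) = (197, 42);  197² − 22·42² = 1 ✓

197 42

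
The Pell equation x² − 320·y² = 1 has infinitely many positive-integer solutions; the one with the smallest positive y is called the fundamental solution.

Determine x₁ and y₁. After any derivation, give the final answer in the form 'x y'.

d=320: √d = [17; 1,7,1,34] (ℓ=4, even), read p_3/q_3
a_0=17:  p_0=17·1+0=17,  q_0=17·0+1=1
…
a_2=7:  p_2=7·18+17=143,  q_2=7·1+1=8
a_3=1:  p_3=1·143+18=161,  q_3=1·8+1=9
(x₁, y₁) = (161, 9);  161² − 320·9² = 1 ✓

161 9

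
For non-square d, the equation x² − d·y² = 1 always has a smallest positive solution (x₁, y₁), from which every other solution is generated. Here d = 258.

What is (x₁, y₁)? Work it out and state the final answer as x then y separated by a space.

257 16

√258 = [16; 16,32, …], period ℓ=2 (even) → k=1
i=0: a=16 ⇒ p=16, q=1
i=1: a=16 ⇒ p=257, q=16
fundamental: x₁=257, y₁=16  (since 66049 − 258·256 = 1)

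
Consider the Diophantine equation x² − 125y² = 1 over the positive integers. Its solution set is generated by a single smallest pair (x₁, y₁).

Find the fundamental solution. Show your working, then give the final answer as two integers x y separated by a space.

930249 83204

√125 = [11; 5,1,1,5,22, …], period ℓ=5 (odd) → k=9
k=0  a_k=11  p_k/q_k = 11/1
k=1  a_k=5  p_k/q_k = 56/5
…
k=7  a_k=1  p_k/q_k = 91444/8179
k=8  a_k=1  p_k/q_k = 167761/15005
k=9  a_k=5  p_k/q_k = 930249/83204
→ (930249, 83204).  Check: 930249²=865363202001, 125·83204²=865363202000, difference 1.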